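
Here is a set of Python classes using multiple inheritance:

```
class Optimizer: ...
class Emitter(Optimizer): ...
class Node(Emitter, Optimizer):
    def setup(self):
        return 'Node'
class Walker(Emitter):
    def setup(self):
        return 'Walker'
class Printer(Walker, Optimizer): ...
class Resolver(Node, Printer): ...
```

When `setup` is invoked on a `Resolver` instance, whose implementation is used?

L[Resolver] = Resolver + merge(L[Node], L[Printer], [Node Printer])
  take Node:  [Node Emitter Optimizer object] + [Printer Walker Emitter Optimizer object] + [Node Printer]
  take Printer:  [Emitter Optimizer object] + [Printer Walker Emitter Optimizer object] + [Printer]
  take Walker:  [Emitter Optimizer object] + [Walker Emitter Optimizer object]
  take Emitter:  [Emitter Optimizer object] + [Emitter Optimizer object]
  take Optimizer:  [Optimizer object] + [Optimizer object]
  take object:  [object] + [object]
MRO: Resolver Node Printer Walker Emitter Optimizer object
setup is defined in: Node, Walker. First along the MRO is Node.

Node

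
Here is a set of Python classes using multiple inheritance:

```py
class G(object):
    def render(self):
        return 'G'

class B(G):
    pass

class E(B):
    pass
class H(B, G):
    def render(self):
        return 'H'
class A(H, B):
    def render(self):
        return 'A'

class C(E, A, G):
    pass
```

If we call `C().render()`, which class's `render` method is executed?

A

L[C] = C + merge(L[E], L[A], L[G], [E A G])
  take E:  [E B G object] + [A H B G object] + [G object] + [E A G]
  take A:  [B G object] + [A H B G object] + [G object] + [A G]
  take H:  [B G object] + [H B G object] + [G object] + [G]
  take B:  [B G object] + [B G object] + [G object] + [G]
  take G:  [G object] + [G object] + [G object] + [G]
  take object:  [object] + [object] + [object]
MRO: C E A H B G object
render is defined in: A, G, H. First along the MRO is A.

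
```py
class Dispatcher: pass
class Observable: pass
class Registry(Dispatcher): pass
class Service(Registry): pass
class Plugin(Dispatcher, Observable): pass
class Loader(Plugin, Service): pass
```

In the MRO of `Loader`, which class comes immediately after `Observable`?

object

L[Loader] = Loader + merge(L[Plugin], L[Service], [Plugin Service])
  take Plugin:  [Plugin Dispatcher Observable object] + [Service Registry Dispatcher object] + [Plugin Service]
  take Service:  [Dispatcher Observable object] + [Service Registry Dispatcher object] + [Service]
  take Registry:  [Dispatcher Observable object] + [Registry Dispatcher object]
  take Dispatcher:  [Dispatcher Observable object] + [Dispatcher object]
  take Observable:  [Observable object] + [object]
  take object:  [object] + [object]
MRO: Loader Plugin Service Registry Dispatcher Observable object
Observable is at position 5; next is object.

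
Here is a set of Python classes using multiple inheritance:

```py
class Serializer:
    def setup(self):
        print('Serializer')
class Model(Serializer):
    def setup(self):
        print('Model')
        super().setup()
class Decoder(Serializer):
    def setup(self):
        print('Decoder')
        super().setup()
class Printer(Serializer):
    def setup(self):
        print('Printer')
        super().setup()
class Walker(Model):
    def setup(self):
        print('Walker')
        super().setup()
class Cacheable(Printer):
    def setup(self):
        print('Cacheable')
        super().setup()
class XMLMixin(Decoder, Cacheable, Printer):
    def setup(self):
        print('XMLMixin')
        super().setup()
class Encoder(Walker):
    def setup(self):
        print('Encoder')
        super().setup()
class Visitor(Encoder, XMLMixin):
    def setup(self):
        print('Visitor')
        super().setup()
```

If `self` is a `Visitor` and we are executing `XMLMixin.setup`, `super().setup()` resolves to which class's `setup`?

Decoder

L[Visitor] = Visitor + merge(L[Encoder], L[XMLMixin], [Encoder XMLMixin])
  take Encoder:  [Encoder Walker Model Serializer object] + [XMLMixin Decoder Cacheable Printer Serializer object] + [Encoder XMLMixin]
  take Walker:  [Walker Model Serializer object] + [XMLMixin Decoder Cacheable Printer Serializer object] + [XMLMixin]
  take Model:  [Model Serializer object] + [XMLMixin Decoder Cacheable Printer Serializer object] + [XMLMixin]
  take XMLMixin:  [Serializer object] + [XMLMixin Decoder Cacheable Printer Serializer object] + [XMLMixin]
  take Decoder:  [Serializer object] + [Decoder Cacheable Printer Serializer object]
  take Cacheable:  [Serializer object] + [Cacheable Printer Serializer object]
  take Printer:  [Serializer object] + [Printer Serializer object]
  take Serializer:  [Serializer object] + [Serializer object]
  take object:  [object] + [object]
MRO: Visitor Encoder Walker Model XMLMixin Decoder Cacheable Printer Serializer object
super() in XMLMixin.setup on a Visitor instance goes to the class after XMLMixin in Visitor's MRO: Decoder.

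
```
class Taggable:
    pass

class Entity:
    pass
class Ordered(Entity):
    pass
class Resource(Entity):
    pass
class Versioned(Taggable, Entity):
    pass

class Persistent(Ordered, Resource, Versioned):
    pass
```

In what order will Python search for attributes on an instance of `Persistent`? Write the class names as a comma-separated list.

Persistent, Ordered, Resource, Versioned, Taggable, Entity, object

L[Persistent] = Persistent + merge(L[Ordered], L[Resource], L[Versioned], [Ordered Resource Versioned])
  take Ordered:  [Ordered Entity object] + [Resource Entity object] + [Versioned Taggable Entity object] + [Ordered Resource Versioned]
  take Resource:  [Entity object] + [Resource Entity object] + [Versioned Taggable Entity object] + [Resource Versioned]
  take Versioned:  [Entity object] + [Entity object] + [Versioned Taggable Entity object] + [Versioned]
  take Taggable:  [Entity object] + [Entity object] + [Taggable Entity object]
  take Entity:  [Entity object] + [Entity object] + [Entity object]
  take object:  [object] + [object] + [object]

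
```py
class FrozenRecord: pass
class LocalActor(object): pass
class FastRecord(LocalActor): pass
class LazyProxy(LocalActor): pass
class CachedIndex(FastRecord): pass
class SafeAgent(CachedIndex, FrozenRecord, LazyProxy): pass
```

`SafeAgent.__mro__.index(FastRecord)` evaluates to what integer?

L[SafeAgent] = SafeAgent + merge(L[CachedIndex], L[FrozenRecord], L[LazyProxy], [CachedIndex FrozenRecord LazyProxy])
  take CachedIndex:  [CachedIndex FastRecord LocalActor object] + [FrozenRecord object] + [LazyProxy LocalActor object] + [CachedIndex FrozenRecord LazyProxy]
  take FastRecord:  [FastRecord LocalActor object] + [FrozenRecord object] + [LazyProxy LocalActor object] + [FrozenRecord LazyProxy]
  take FrozenRecord:  [LocalActor object] + [FrozenRecord object] + [LazyProxy LocalActor object] + [FrozenRecord LazyProxy]
  take LazyProxy:  [LocalActor object] + [object] + [LazyProxy LocalActor object] + [LazyProxy]
  take LocalActor:  [LocalActor object] + [object] + [LocalActor object]
  take object:  [object] + [object] + [object]
MRO: SafeAgent CachedIndex FastRecord FrozenRecord LazyProxy LocalActor object
FastRecord sits at index 2.

2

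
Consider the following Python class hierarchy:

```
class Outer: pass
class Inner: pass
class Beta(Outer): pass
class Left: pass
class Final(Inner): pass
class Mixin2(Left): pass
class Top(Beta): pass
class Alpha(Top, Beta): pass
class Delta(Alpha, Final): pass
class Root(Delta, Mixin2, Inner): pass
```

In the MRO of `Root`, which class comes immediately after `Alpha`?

L[Root] = Root + merge(L[Delta], L[Mixin2], L[Inner], [Delta Mixin2 Inner])
  take Delta:  [Delta Alpha Top Beta Outer Final Inner object] + [Mixin2 Left object] + [Inner object] + [Delta Mixin2 Inner]
  take Alpha:  [Alpha Top Beta Outer Final Inner object] + [Mixin2 Left object] + [Inner object] + [Mixin2 Inner]
  take Top:  [Top Beta Outer Final Inner object] + [Mixin2 Left object] + [Inner object] + [Mixin2 Inner]
  take Beta:  [Beta Outer Final Inner object] + [Mixin2 Left object] + [Inner object] + [Mixin2 Inner]
  take Outer:  [Outer Final Inner object] + [Mixin2 Left object] + [Inner object] + [Mixin2 Inner]
  take Final:  [Final Inner object] + [Mixin2 Left object] + [Inner object] + [Mixin2 Inner]
  take Mixin2:  [Inner object] + [Mixin2 Left object] + [Inner object] + [Mixin2 Inner]
  take Inner:  [Inner object] + [Left object] + [Inner object] + [Inner]
  take Left:  [object] + [Left object] + [object]
  take object:  [object] + [object] + [object]
MRO: Root Delta Alpha Top Beta Outer Final Mixin2 Inner Left object
Alpha is at position 2; next is Top.

Top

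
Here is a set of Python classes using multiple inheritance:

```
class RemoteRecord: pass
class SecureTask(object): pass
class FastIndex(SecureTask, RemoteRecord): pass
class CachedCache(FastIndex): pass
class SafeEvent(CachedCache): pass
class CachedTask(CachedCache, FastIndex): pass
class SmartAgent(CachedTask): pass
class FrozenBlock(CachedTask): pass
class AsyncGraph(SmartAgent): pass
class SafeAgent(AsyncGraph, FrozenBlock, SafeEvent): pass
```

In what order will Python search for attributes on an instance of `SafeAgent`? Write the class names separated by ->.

L[SafeAgent] = SafeAgent + merge(L[AsyncGraph], L[FrozenBlock], L[SafeEvent], [AsyncGraph FrozenBlock SafeEvent])
  take AsyncGraph:  [AsyncGraph SmartAgent CachedTask CachedCache FastIndex SecureTask RemoteRecord object] + [FrozenBlock CachedTask CachedCache FastIndex SecureTask RemoteRecord object] + [SafeEvent CachedCache FastIndex SecureTask RemoteRecord object] + [AsyncGraph FrozenBlock SafeEvent]
  take SmartAgent:  [SmartAgent CachedTask CachedCache FastIndex SecureTask RemoteRecord object] + [FrozenBlock CachedTask CachedCache FastIndex SecureTask RemoteRecord object] + [SafeEvent CachedCache FastIndex SecureTask RemoteRecord object] + [FrozenBlock SafeEvent]
  take FrozenBlock:  [CachedTask CachedCache FastIndex SecureTask RemoteRecord object] + [FrozenBlock CachedTask CachedCache FastIndex SecureTask RemoteRecord object] + [SafeEvent CachedCache FastIndex SecureTask RemoteRecord object] + [FrozenBlock SafeEvent]
  take CachedTask:  [CachedTask CachedCache FastIndex SecureTask RemoteRecord object] + [CachedTask CachedCache FastIndex SecureTask RemoteRecord object] + [SafeEvent CachedCache FastIndex SecureTask RemoteRecord object] + [SafeEvent]
  take SafeEvent:  [CachedCache FastIndex SecureTask RemoteRecord object] + [CachedCache FastIndex SecureTask RemoteRecord object] + [SafeEvent CachedCache FastIndex SecureTask RemoteRecord object] + [SafeEvent]
  take CachedCache:  [CachedCache FastIndex SecureTask RemoteRecord object] + [CachedCache FastIndex SecureTask RemoteRecord object] + [CachedCache FastIndex SecureTask RemoteRecord object]
  take FastIndex:  [FastIndex SecureTask RemoteRecord object] + [FastIndex SecureTask RemoteRecord object] + [FastIndex SecureTask RemoteRecord object]
  take SecureTask:  [SecureTask RemoteRecord object] + [SecureTask RemoteRecord object] + [SecureTask RemoteRecord object]
  take RemoteRecord:  [RemoteRecord object] + [RemoteRecord object] + [RemoteRecord object]
  take object:  [object] + [object] + [object]

SafeAgent -> AsyncGraph -> SmartAgent -> FrozenBlock -> CachedTask -> SafeEvent -> CachedCache -> FastIndex -> SecureTask -> RemoteRecord -> object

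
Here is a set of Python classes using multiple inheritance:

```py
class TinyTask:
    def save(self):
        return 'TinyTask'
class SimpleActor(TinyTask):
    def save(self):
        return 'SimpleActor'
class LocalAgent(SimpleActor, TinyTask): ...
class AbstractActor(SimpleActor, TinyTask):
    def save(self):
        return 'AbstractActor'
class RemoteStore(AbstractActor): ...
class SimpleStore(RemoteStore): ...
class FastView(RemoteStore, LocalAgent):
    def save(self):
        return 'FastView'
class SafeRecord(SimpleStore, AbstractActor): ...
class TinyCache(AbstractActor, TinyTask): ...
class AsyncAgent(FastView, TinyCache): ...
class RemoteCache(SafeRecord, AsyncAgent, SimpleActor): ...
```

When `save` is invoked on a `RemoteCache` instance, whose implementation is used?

L[RemoteCache] = RemoteCache + merge(L[SafeRecord], L[AsyncAgent], L[SimpleActor], [SafeRecord AsyncAgent SimpleActor])
  take SafeRecord:  [SafeRecord SimpleStore RemoteStore AbstractActor SimpleActor TinyTask object] + [AsyncAgent FastView RemoteStore TinyCache AbstractActor LocalAgent SimpleActor TinyTask object] + [SimpleActor TinyTask object] + [SafeRecord AsyncAgent SimpleActor]
  take SimpleStore:  [SimpleStore RemoteStore AbstractActor SimpleActor TinyTask object] + [AsyncAgent FastView RemoteStore TinyCache AbstractActor LocalAgent SimpleActor TinyTask object] + [SimpleActor TinyTask object] + [AsyncAgent SimpleActor]
  take AsyncAgent:  [RemoteStore AbstractActor SimpleActor TinyTask object] + [AsyncAgent FastView RemoteStore TinyCache AbstractActor LocalAgent SimpleActor TinyTask object] + [SimpleActor TinyTask object] + [AsyncAgent SimpleActor]
  take FastView:  [RemoteStore AbstractActor SimpleActor TinyTask object] + [FastView RemoteStore TinyCache AbstractActor LocalAgent SimpleActor TinyTask object] + [SimpleActor TinyTask object] + [SimpleActor]
  take RemoteStore:  [RemoteStore AbstractActor SimpleActor TinyTask object] + [RemoteStore TinyCache AbstractActor LocalAgent SimpleActor TinyTask object] + [SimpleActor TinyTask object] + [SimpleActor]
  take TinyCache:  [AbstractActor SimpleActor TinyTask object] + [TinyCache AbstractActor LocalAgent SimpleActor TinyTask object] + [SimpleActor TinyTask object] + [SimpleActor]
  take AbstractActor:  [AbstractActor SimpleActor TinyTask object] + [AbstractActor LocalAgent SimpleActor TinyTask object] + [SimpleActor TinyTask object] + [SimpleActor]
  take LocalAgent:  [SimpleActor TinyTask object] + [LocalAgent SimpleActor TinyTask object] + [SimpleActor TinyTask object] + [SimpleActor]
  take SimpleActor:  [SimpleActor TinyTask object] + [SimpleActor TinyTask object] + [SimpleActor TinyTask object] + [SimpleActor]
  take TinyTask:  [TinyTask object] + [TinyTask object] + [TinyTask object]
  take object:  [object] + [object] + [object]
MRO: RemoteCache SafeRecord SimpleStore AsyncAgent FastView RemoteStore TinyCache AbstractActor LocalAgent SimpleActor TinyTask object
save is defined in: AbstractActor, FastView, SimpleActor, TinyTask. First along the MRO is FastView.

FastView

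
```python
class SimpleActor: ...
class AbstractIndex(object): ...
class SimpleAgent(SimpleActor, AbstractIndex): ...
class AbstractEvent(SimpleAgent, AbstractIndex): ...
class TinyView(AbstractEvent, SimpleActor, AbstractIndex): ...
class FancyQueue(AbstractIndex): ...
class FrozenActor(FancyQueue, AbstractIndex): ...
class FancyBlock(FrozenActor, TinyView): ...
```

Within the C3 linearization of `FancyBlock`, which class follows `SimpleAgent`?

L[FancyBlock] = FancyBlock + merge(L[FrozenActor], L[TinyView], [FrozenActor TinyView])
  take FrozenActor:  [FrozenActor FancyQueue AbstractIndex object] + [TinyView AbstractEvent SimpleAgent SimpleActor AbstractIndex object] + [FrozenActor TinyView]
  take FancyQueue:  [FancyQueue AbstractIndex object] + [TinyView AbstractEvent SimpleAgent SimpleActor AbstractIndex object] + [TinyView]
  take TinyView:  [AbstractIndex object] + [TinyView AbstractEvent SimpleAgent SimpleActor AbstractIndex object] + [TinyView]
  take AbstractEvent:  [AbstractIndex object] + [AbstractEvent SimpleAgent SimpleActor AbstractIndex object]
  take SimpleAgent:  [AbstractIndex object] + [SimpleAgent SimpleActor AbstractIndex object]
  take SimpleActor:  [AbstractIndex object] + [SimpleActor AbstractIndex object]
  take AbstractIndex:  [AbstractIndex object] + [AbstractIndex object]
  take object:  [object] + [object]
MRO: FancyBlock FrozenActor FancyQueue TinyView AbstractEvent SimpleAgent SimpleActor AbstractIndex object
SimpleAgent is at position 5; next is SimpleActor.

SimpleActor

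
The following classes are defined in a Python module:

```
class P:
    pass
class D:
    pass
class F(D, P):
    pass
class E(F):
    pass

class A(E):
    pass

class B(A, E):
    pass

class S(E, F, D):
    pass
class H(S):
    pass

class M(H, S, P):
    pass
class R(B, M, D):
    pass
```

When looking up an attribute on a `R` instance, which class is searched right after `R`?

L[R] = R + merge(L[B], L[M], L[D], [B M D])
  take B:  [B A E F D P object] + [M H S E F D P object] + [D object] + [B M D]
  take A:  [A E F D P object] + [M H S E F D P object] + [D object] + [M D]
  take M:  [E F D P object] + [M H S E F D P object] + [D object] + [M D]
  take H:  [E F D P object] + [H S E F D P object] + [D object] + [D]
  take S:  [E F D P object] + [S E F D P object] + [D object] + [D]
  take E:  [E F D P object] + [E F D P object] + [D object] + [D]
  take F:  [F D P object] + [F D P object] + [D object] + [D]
  take D:  [D P object] + [D P object] + [D object] + [D]
  take P:  [P object] + [P object] + [object]
  take object:  [object] + [object] + [object]
MRO: R B A M H S E F D P object
R is at position 0; next is B.

B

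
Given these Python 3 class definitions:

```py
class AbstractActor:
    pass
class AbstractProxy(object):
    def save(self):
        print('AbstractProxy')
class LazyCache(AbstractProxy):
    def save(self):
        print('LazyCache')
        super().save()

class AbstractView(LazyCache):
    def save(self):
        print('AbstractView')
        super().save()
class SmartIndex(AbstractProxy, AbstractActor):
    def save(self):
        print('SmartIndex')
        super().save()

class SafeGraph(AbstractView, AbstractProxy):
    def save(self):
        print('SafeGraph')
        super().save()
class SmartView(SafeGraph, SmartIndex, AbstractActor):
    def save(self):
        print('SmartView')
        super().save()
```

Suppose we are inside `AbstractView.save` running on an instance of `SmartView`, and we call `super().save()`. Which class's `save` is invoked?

L[SmartView] = SmartView + merge(L[SafeGraph], L[SmartIndex], L[AbstractActor], [SafeGraph SmartIndex AbstractActor])
  take SafeGraph:  [SafeGraph AbstractView LazyCache AbstractProxy object] + [SmartIndex AbstractProxy AbstractActor object] + [AbstractActor object] + [SafeGraph SmartIndex AbstractActor]
  take AbstractView:  [AbstractView LazyCache AbstractProxy object] + [SmartIndex AbstractProxy AbstractActor object] + [AbstractActor object] + [SmartIndex AbstractActor]
  take LazyCache:  [LazyCache AbstractProxy object] + [SmartIndex AbstractProxy AbstractActor object] + [AbstractActor object] + [SmartIndex AbstractActor]
  take SmartIndex:  [AbstractProxy object] + [SmartIndex AbstractProxy AbstractActor object] + [AbstractActor object] + [SmartIndex AbstractActor]
  take AbstractProxy:  [AbstractProxy object] + [AbstractProxy AbstractActor object] + [AbstractActor object] + [AbstractActor]
  take AbstractActor:  [object] + [AbstractActor object] + [AbstractActor object] + [AbstractActor]
  take object:  [object] + [object] + [object]
MRO: SmartView SafeGraph AbstractView LazyCache SmartIndex AbstractProxy AbstractActor object
super() in AbstractView.save on a SmartView instance goes to the class after AbstractView in SmartView's MRO: LazyCache.

LazyCache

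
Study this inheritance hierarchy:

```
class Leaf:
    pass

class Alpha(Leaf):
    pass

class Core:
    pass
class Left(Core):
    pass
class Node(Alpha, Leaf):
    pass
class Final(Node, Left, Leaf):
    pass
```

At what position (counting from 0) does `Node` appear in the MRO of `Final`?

L[Final] = Final + merge(L[Node], L[Left], L[Leaf], [Node Left Leaf])
  take Node:  [Node Alpha Leaf object] + [Left Core object] + [Leaf object] + [Node Left Leaf]
  take Alpha:  [Alpha Leaf object] + [Left Core object] + [Leaf object] + [Left Leaf]
  take Left:  [Leaf object] + [Left Core object] + [Leaf object] + [Left Leaf]
  take Leaf:  [Leaf object] + [Core object] + [Leaf object] + [Leaf]
  take Core:  [object] + [Core object] + [object]
  take object:  [object] + [object] + [object]
MRO: Final Node Alpha Left Leaf Core object
Node sits at index 1.

1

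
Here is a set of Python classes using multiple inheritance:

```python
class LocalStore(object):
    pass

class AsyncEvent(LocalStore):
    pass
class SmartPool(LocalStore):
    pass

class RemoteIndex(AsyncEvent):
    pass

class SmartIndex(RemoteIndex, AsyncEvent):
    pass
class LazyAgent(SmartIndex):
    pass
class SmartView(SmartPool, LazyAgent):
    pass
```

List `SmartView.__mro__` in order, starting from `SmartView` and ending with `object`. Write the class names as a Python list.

[SmartView, SmartPool, LazyAgent, SmartIndex, RemoteIndex, AsyncEvent, LocalStore, object]

L[SmartView] = SmartView + merge(L[SmartPool], L[LazyAgent], [SmartPool LazyAgent])
  take SmartPool:  [SmartPool LocalStore object] + [LazyAgent SmartIndex RemoteIndex AsyncEvent LocalStore object] + [SmartPool LazyAgent]
  take LazyAgent:  [LocalStore object] + [LazyAgent SmartIndex RemoteIndex AsyncEvent LocalStore object] + [LazyAgent]
  take SmartIndex:  [LocalStore object] + [SmartIndex RemoteIndex AsyncEvent LocalStore object]
  take RemoteIndex:  [LocalStore object] + [RemoteIndex AsyncEvent LocalStore object]
  take AsyncEvent:  [LocalStore object] + [AsyncEvent LocalStore object]
  take LocalStore:  [LocalStore object] + [LocalStore object]
  take object:  [object] + [object]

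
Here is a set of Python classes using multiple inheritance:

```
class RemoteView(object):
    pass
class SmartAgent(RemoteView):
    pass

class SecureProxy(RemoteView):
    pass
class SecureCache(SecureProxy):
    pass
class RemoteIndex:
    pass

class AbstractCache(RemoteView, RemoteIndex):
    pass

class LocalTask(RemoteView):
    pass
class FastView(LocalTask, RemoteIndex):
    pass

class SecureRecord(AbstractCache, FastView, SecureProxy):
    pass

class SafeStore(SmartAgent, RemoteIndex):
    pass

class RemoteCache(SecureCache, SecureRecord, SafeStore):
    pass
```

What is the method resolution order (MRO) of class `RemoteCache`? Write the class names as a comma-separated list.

RemoteCache, SecureCache, SecureRecord, AbstractCache, FastView, LocalTask, SecureProxy, SafeStore, SmartAgent, RemoteView, RemoteIndex, object

L[RemoteCache] = RemoteCache + merge(L[SecureCache], L[SecureRecord], L[SafeStore], [SecureCache SecureRecord SafeStore])
  take SecureCache:  [SecureCache SecureProxy RemoteView object] + [SecureRecord AbstractCache FastView LocalTask SecureProxy RemoteView RemoteIndex object] + [SafeStore SmartAgent RemoteView RemoteIndex object] + [SecureCache SecureRecord SafeStore]
  take SecureRecord:  [SecureProxy RemoteView object] + [SecureRecord AbstractCache FastView LocalTask SecureProxy RemoteView RemoteIndex object] + [SafeStore SmartAgent RemoteView RemoteIndex object] + [SecureRecord SafeStore]
  take AbstractCache:  [SecureProxy RemoteView object] + [AbstractCache FastView LocalTask SecureProxy RemoteView RemoteIndex object] + [SafeStore SmartAgent RemoteView RemoteIndex object] + [SafeStore]
  take FastView:  [SecureProxy RemoteView object] + [FastView LocalTask SecureProxy RemoteView RemoteIndex object] + [SafeStore SmartAgent RemoteView RemoteIndex object] + [SafeStore]
  take LocalTask:  [SecureProxy RemoteView object] + [LocalTask SecureProxy RemoteView RemoteIndex object] + [SafeStore SmartAgent RemoteView RemoteIndex object] + [SafeStore]
  take SecureProxy:  [SecureProxy RemoteView object] + [SecureProxy RemoteView RemoteIndex object] + [SafeStore SmartAgent RemoteView RemoteIndex object] + [SafeStore]
  take SafeStore:  [RemoteView object] + [RemoteView RemoteIndex object] + [SafeStore SmartAgent RemoteView RemoteIndex object] + [SafeStore]
  take SmartAgent:  [RemoteView object] + [RemoteView RemoteIndex object] + [SmartAgent RemoteView RemoteIndex object]
  take RemoteView:  [RemoteView object] + [RemoteView RemoteIndex object] + [RemoteView RemoteIndex object]
  take RemoteIndex:  [object] + [RemoteIndex object] + [RemoteIndex object]
  take object:  [object] + [object] + [object]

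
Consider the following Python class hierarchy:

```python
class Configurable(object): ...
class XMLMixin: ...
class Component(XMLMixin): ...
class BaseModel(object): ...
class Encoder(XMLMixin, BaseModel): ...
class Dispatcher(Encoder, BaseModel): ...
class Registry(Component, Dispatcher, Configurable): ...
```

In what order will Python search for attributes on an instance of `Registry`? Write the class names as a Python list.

[Registry, Component, Dispatcher, Encoder, XMLMixin, BaseModel, Configurable, object]

L[Registry] = Registry + merge(L[Component], L[Dispatcher], L[Configurable], [Component Dispatcher Configurable])
  take Component:  [Component XMLMixin object] + [Dispatcher Encoder XMLMixin BaseModel object] + [Configurable object] + [Component Dispatcher Configurable]
  take Dispatcher:  [XMLMixin object] + [Dispatcher Encoder XMLMixin BaseModel object] + [Configurable object] + [Dispatcher Configurable]
  take Encoder:  [XMLMixin object] + [Encoder XMLMixin BaseModel object] + [Configurable object] + [Configurable]
  take XMLMixin:  [XMLMixin object] + [XMLMixin BaseModel object] + [Configurable object] + [Configurable]
  take BaseModel:  [object] + [BaseModel object] + [Configurable object] + [Configurable]
  take Configurable:  [object] + [object] + [Configurable object] + [Configurable]
  take object:  [object] + [object] + [object]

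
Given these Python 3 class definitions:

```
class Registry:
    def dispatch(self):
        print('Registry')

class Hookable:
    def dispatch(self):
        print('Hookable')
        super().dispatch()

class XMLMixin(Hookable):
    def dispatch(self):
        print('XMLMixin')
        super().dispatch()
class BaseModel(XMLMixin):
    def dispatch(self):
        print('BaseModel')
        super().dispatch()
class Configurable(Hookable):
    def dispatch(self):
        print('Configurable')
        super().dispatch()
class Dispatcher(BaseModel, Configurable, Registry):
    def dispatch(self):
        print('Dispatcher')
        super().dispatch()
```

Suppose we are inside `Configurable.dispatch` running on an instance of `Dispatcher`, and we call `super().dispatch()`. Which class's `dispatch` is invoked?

L[Dispatcher] = Dispatcher + merge(L[BaseModel], L[Configurable], L[Registry], [BaseModel Configurable Registry])
  take BaseModel:  [BaseModel XMLMixin Hookable object] + [Configurable Hookable object] + [Registry object] + [BaseModel Configurable Registry]
  take XMLMixin:  [XMLMixin Hookable object] + [Configurable Hookable object] + [Registry object] + [Configurable Registry]
  take Configurable:  [Hookable object] + [Configurable Hookable object] + [Registry object] + [Configurable Registry]
  take Hookable:  [Hookable object] + [Hookable object] + [Registry object] + [Registry]
  take Registry:  [object] + [object] + [Registry object] + [Registry]
  take object:  [object] + [object] + [object]
MRO: Dispatcher BaseModel XMLMixin Configurable Hookable Registry object
super() in Configurable.dispatch on a Dispatcher instance goes to the class after Configurable in Dispatcher's MRO: Hookable.

Hookable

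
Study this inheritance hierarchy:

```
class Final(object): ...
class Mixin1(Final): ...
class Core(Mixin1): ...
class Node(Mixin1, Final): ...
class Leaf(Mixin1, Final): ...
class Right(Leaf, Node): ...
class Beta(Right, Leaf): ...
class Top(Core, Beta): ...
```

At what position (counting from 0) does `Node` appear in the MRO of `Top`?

5

L[Top] = Top + merge(L[Core], L[Beta], [Core Beta])
  take Core:  [Core Mixin1 Final object] + [Beta Right Leaf Node Mixin1 Final object] + [Core Beta]
  take Beta:  [Mixin1 Final object] + [Beta Right Leaf Node Mixin1 Final object] + [Beta]
  take Right:  [Mixin1 Final object] + [Right Leaf Node Mixin1 Final object]
  take Leaf:  [Mixin1 Final object] + [Leaf Node Mixin1 Final object]
  take Node:  [Mixin1 Final object] + [Node Mixin1 Final object]
  take Mixin1:  [Mixin1 Final object] + [Mixin1 Final object]
  take Final:  [Final object] + [Final object]
  take object:  [object] + [object]
MRO: Top Core Beta Right Leaf Node Mixin1 Final object
Node sits at index 5.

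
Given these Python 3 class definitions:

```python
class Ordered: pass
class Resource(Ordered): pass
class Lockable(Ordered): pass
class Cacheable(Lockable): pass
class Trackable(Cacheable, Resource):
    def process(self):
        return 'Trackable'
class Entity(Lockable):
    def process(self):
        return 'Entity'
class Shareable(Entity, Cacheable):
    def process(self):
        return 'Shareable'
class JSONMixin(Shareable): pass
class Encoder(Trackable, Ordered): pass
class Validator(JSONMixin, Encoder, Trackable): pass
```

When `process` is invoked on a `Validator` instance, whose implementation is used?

L[Validator] = Validator + merge(L[JSONMixin], L[Encoder], L[Trackable], [JSONMixin Encoder Trackable])
  take JSONMixin:  [JSONMixin Shareable Entity Cacheable Lockable Ordered object] + [Encoder Trackable Cacheable Lockable Resource Ordered object] + [Trackable Cacheable Lockable Resource Ordered object] + [JSONMixin Encoder Trackable]
  take Shareable:  [Shareable Entity Cacheable Lockable Ordered object] + [Encoder Trackable Cacheable Lockable Resource Ordered object] + [Trackable Cacheable Lockable Resource Ordered object] + [Encoder Trackable]
  take Entity:  [Entity Cacheable Lockable Ordered object] + [Encoder Trackable Cacheable Lockable Resource Ordered object] + [Trackable Cacheable Lockable Resource Ordered object] + [Encoder Trackable]
  take Encoder:  [Cacheable Lockable Ordered object] + [Encoder Trackable Cacheable Lockable Resource Ordered object] + [Trackable Cacheable Lockable Resource Ordered object] + [Encoder Trackable]
  take Trackable:  [Cacheable Lockable Ordered object] + [Trackable Cacheable Lockable Resource Ordered object] + [Trackable Cacheable Lockable Resource Ordered object] + [Trackable]
  take Cacheable:  [Cacheable Lockable Ordered object] + [Cacheable Lockable Resource Ordered object] + [Cacheable Lockable Resource Ordered object]
  take Lockable:  [Lockable Ordered object] + [Lockable Resource Ordered object] + [Lockable Resource Ordered object]
  take Resource:  [Ordered object] + [Resource Ordered object] + [Resource Ordered object]
  take Ordered:  [Ordered object] + [Ordered object] + [Ordered object]
  take object:  [object] + [object] + [object]
MRO: Validator JSONMixin Shareable Entity Encoder Trackable Cacheable Lockable Resource Ordered object
process is defined in: Entity, Shareable, Trackable. First along the MRO is Shareable.

Shareable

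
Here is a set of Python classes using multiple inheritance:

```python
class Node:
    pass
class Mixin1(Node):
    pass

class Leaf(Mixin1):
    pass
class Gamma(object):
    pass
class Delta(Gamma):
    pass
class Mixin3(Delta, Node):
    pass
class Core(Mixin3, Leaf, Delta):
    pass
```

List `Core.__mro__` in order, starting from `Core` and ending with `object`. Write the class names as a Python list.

L[Core] = Core + merge(L[Mixin3], L[Leaf], L[Delta], [Mixin3 Leaf Delta])
  take Mixin3:  [Mixin3 Delta Gamma Node object] + [Leaf Mixin1 Node object] + [Delta Gamma object] + [Mixin3 Leaf Delta]
  take Leaf:  [Delta Gamma Node object] + [Leaf Mixin1 Node object] + [Delta Gamma object] + [Leaf Delta]
  take Delta:  [Delta Gamma Node object] + [Mixin1 Node object] + [Delta Gamma object] + [Delta]
  take Gamma:  [Gamma Node object] + [Mixin1 Node object] + [Gamma object]
  take Mixin1:  [Node object] + [Mixin1 Node object] + [object]
  take Node:  [Node object] + [Node object] + [object]
  take object:  [object] + [object] + [object]

[Core, Mixin3, Leaf, Delta, Gamma, Mixin1, Node, object]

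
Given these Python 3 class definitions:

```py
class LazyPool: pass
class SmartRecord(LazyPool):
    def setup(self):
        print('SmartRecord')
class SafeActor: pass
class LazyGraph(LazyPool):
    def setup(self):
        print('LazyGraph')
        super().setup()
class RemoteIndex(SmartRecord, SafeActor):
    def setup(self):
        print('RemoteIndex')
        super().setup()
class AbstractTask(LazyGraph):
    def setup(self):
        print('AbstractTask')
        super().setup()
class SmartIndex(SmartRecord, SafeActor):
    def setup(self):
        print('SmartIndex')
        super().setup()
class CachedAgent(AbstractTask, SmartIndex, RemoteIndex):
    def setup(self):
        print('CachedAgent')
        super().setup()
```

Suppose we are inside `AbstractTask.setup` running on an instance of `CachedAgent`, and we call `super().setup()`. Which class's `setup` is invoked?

LazyGraph

L[CachedAgent] = CachedAgent + merge(L[AbstractTask], L[SmartIndex], L[RemoteIndex], [AbstractTask SmartIndex RemoteIndex])
  take AbstractTask:  [AbstractTask LazyGraph LazyPool object] + [SmartIndex SmartRecord LazyPool SafeActor object] + [RemoteIndex SmartRecord LazyPool SafeActor object] + [AbstractTask SmartIndex RemoteIndex]
  take LazyGraph:  [LazyGraph LazyPool object] + [SmartIndex SmartRecord LazyPool SafeActor object] + [RemoteIndex SmartRecord LazyPool SafeActor object] + [SmartIndex RemoteIndex]
  take SmartIndex:  [LazyPool object] + [SmartIndex SmartRecord LazyPool SafeActor object] + [RemoteIndex SmartRecord LazyPool SafeActor object] + [SmartIndex RemoteIndex]
  take RemoteIndex:  [LazyPool object] + [SmartRecord LazyPool SafeActor object] + [RemoteIndex SmartRecord LazyPool SafeActor object] + [RemoteIndex]
  take SmartRecord:  [LazyPool object] + [SmartRecord LazyPool SafeActor object] + [SmartRecord LazyPool SafeActor object]
  take LazyPool:  [LazyPool object] + [LazyPool SafeActor object] + [LazyPool SafeActor object]
  take SafeActor:  [object] + [SafeActor object] + [SafeActor object]
  take object:  [object] + [object] + [object]
MRO: CachedAgent AbstractTask LazyGraph SmartIndex RemoteIndex SmartRecord LazyPool SafeActor object
super() in AbstractTask.setup on a CachedAgent instance goes to the class after AbstractTask in CachedAgent's MRO: LazyGraph.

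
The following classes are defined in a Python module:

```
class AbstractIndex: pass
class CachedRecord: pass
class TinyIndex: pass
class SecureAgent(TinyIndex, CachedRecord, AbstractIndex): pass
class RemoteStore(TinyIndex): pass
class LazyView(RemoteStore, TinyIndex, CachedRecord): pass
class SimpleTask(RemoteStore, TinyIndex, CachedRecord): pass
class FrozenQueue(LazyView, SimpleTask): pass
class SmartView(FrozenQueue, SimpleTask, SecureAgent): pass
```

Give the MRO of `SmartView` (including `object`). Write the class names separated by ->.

L[SmartView] = SmartView + merge(L[FrozenQueue], L[SimpleTask], L[SecureAgent], [FrozenQueue SimpleTask SecureAgent])
  take FrozenQueue:  [FrozenQueue LazyView SimpleTask RemoteStore TinyIndex CachedRecord object] + [SimpleTask RemoteStore TinyIndex CachedRecord object] + [SecureAgent TinyIndex CachedRecord AbstractIndex object] + [FrozenQueue SimpleTask SecureAgent]
  take LazyView:  [LazyView SimpleTask RemoteStore TinyIndex CachedRecord object] + [SimpleTask RemoteStore TinyIndex CachedRecord object] + [SecureAgent TinyIndex CachedRecord AbstractIndex object] + [SimpleTask SecureAgent]
  take SimpleTask:  [SimpleTask RemoteStore TinyIndex CachedRecord object] + [SimpleTask RemoteStore TinyIndex CachedRecord object] + [SecureAgent TinyIndex CachedRecord AbstractIndex object] + [SimpleTask SecureAgent]
  take RemoteStore:  [RemoteStore TinyIndex CachedRecord object] + [RemoteStore TinyIndex CachedRecord object] + [SecureAgent TinyIndex CachedRecord AbstractIndex object] + [SecureAgent]
  take SecureAgent:  [TinyIndex CachedRecord object] + [TinyIndex CachedRecord object] + [SecureAgent TinyIndex CachedRecord AbstractIndex object] + [SecureAgent]
  take TinyIndex:  [TinyIndex CachedRecord object] + [TinyIndex CachedRecord object] + [TinyIndex CachedRecord AbstractIndex object]
  take CachedRecord:  [CachedRecord object] + [CachedRecord object] + [CachedRecord AbstractIndex object]
  take AbstractIndex:  [object] + [object] + [AbstractIndex object]
  take object:  [object] + [object] + [object]

SmartView -> FrozenQueue -> LazyView -> SimpleTask -> RemoteStore -> SecureAgent -> TinyIndex -> CachedRecord -> AbstractIndex -> object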